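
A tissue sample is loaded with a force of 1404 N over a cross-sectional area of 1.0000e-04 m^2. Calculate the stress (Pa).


stress = F / A
stress = 1404 / 1.0000e-04
stress = 1.4040e+07


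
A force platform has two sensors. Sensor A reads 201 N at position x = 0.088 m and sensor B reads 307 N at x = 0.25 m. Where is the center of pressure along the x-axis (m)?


COP_x = (F1*x1 + F2*x2) / (F1 + F2)
COP_x = (201*0.088 + 307*0.25) / (201 + 307)
Numerator = 94.4380
Denominator = 508
COP_x = 0.1859


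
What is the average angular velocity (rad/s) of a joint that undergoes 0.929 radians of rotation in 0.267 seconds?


omega = delta_theta / delta_t
omega = 0.929 / 0.267
omega = 3.4794


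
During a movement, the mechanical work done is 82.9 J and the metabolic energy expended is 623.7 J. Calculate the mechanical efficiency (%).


eta = (W_mech / E_meta) * 100
eta = (82.9 / 623.7) * 100
ratio = 0.1329
eta = 13.2916


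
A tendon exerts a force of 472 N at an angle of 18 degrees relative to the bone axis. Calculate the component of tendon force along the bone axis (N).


F_eff = F_tendon * cos(theta)
theta = 18 deg = 0.3142 rad
cos(theta) = 0.9511
F_eff = 472 * 0.9511
F_eff = 448.8987


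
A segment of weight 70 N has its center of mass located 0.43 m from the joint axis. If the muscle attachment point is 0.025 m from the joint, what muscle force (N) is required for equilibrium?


F_muscle = W * d_load / d_muscle
F_muscle = 70 * 0.43 / 0.025
Numerator = 30.1000
F_muscle = 1204.0000


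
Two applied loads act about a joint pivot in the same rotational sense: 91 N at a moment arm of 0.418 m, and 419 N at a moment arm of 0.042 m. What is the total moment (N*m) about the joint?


M = F1 * d1 + F2 * d2
M = 91 * 0.418 + 419 * 0.042
M = 38.0380 + 17.5980
M = 55.6360


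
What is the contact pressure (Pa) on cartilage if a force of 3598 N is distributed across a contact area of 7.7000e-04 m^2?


P = F / A
P = 3598 / 7.7000e-04
P = 4.6727e+06


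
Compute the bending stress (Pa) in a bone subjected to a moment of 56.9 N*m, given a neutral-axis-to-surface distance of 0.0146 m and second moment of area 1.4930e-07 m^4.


sigma = M * c / I
sigma = 56.9 * 0.0146 / 1.4930e-07
M * c = 0.8307
sigma = 5.5642e+06


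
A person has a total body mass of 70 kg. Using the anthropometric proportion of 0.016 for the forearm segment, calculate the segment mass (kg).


m_segment = body_mass * fraction
m_segment = 70 * 0.016
m_segment = 1.1200


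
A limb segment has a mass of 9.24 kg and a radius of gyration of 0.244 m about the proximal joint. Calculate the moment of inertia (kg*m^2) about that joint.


I = m * k^2
I = 9.24 * 0.244^2
k^2 = 0.0595
I = 0.5501


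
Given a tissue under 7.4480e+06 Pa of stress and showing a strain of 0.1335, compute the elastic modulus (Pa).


E = stress / strain
E = 7.4480e+06 / 0.1335
E = 5.5790e+07


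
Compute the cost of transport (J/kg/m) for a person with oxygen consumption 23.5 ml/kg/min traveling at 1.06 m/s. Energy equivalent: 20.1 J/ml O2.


Power per kg = VO2 * 20.1 / 60
Power per kg = 23.5 * 20.1 / 60 = 7.8725 W/kg
Cost = power_per_kg / speed
Cost = 7.8725 / 1.06
Cost = 7.4269


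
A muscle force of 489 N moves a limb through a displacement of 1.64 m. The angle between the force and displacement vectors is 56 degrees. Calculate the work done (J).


W = F * d * cos(theta)
theta = 56 deg = 0.9774 rad
cos(theta) = 0.5592
W = 489 * 1.64 * 0.5592
W = 448.4503


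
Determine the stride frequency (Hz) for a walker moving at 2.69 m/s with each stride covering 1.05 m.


f = v / stride_length
f = 2.69 / 1.05
f = 2.5619


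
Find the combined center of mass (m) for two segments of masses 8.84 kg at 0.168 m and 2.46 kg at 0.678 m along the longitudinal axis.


COM = (m1*x1 + m2*x2) / (m1 + m2)
COM = (8.84*0.168 + 2.46*0.678) / (8.84 + 2.46)
Numerator = 3.1530
Denominator = 11.3000
COM = 0.2790


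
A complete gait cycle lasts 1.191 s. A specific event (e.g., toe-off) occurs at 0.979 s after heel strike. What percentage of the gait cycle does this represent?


pct = (event_time / cycle_time) * 100
pct = (0.979 / 1.191) * 100
ratio = 0.8220
pct = 82.1998


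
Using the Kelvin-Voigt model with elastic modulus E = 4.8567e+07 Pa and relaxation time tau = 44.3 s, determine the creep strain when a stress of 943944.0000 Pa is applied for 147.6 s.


epsilon(t) = (sigma/E) * (1 - exp(-t/tau))
sigma/E = 943944.0000 / 4.8567e+07 = 0.0194
exp(-t/tau) = exp(-147.6 / 44.3) = 0.0357
epsilon = 0.0194 * (1 - 0.0357)
epsilon = 0.0187


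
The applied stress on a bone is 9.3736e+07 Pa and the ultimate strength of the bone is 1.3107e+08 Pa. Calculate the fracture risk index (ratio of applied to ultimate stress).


FRI = applied / ultimate
FRI = 9.3736e+07 / 1.3107e+08
FRI = 0.7152


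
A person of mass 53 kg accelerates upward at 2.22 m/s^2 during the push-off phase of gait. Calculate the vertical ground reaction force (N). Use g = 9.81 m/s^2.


GRF = m * (g + a)
GRF = 53 * (9.81 + 2.22)
GRF = 53 * 12.0300
GRF = 637.5900


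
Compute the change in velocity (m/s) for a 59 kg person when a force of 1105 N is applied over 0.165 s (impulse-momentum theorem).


J = F * dt = 1105 * 0.165 = 182.3250 N*s
delta_v = J / m
delta_v = 182.3250 / 59
delta_v = 3.0903


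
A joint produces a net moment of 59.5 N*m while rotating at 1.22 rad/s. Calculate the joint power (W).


P = M * omega
P = 59.5 * 1.22
P = 72.5900


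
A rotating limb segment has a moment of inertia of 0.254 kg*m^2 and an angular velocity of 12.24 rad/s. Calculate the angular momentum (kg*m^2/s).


L = I * omega
L = 0.254 * 12.24
L = 3.1090


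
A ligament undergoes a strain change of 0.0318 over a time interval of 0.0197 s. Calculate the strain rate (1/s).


strain_rate = delta_strain / delta_t
strain_rate = 0.0318 / 0.0197
strain_rate = 1.6142


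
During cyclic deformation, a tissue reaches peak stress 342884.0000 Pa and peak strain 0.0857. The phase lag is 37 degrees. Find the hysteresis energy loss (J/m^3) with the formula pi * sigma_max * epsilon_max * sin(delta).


E_loss = pi * sigma_max * epsilon_max * sin(delta)
delta = 37 deg = 0.6458 rad
sin(delta) = 0.6018
E_loss = pi * 342884.0000 * 0.0857 * 0.6018
E_loss = 55557.2754


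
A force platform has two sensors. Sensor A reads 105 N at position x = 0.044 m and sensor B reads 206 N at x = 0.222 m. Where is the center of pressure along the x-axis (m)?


COP_x = (F1*x1 + F2*x2) / (F1 + F2)
COP_x = (105*0.044 + 206*0.222) / (105 + 206)
Numerator = 50.3520
Denominator = 311
COP_x = 0.1619


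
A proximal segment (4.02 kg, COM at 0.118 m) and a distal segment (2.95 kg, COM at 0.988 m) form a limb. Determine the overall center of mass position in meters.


COM = (m1*x1 + m2*x2) / (m1 + m2)
COM = (4.02*0.118 + 2.95*0.988) / (4.02 + 2.95)
Numerator = 3.3890
Denominator = 6.9700
COM = 0.4862


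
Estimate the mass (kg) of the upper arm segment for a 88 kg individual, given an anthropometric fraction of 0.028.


m_segment = body_mass * fraction
m_segment = 88 * 0.028
m_segment = 2.4640


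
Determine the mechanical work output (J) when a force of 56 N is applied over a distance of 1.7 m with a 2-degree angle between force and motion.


W = F * d * cos(theta)
theta = 2 deg = 0.0349 rad
cos(theta) = 0.9994
W = 56 * 1.7 * 0.9994
W = 95.1420


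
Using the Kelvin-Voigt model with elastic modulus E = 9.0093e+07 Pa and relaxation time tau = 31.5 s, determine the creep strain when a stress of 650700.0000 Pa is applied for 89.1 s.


epsilon(t) = (sigma/E) * (1 - exp(-t/tau))
sigma/E = 650700.0000 / 9.0093e+07 = 0.0072
exp(-t/tau) = exp(-89.1 / 31.5) = 0.0591
epsilon = 0.0072 * (1 - 0.0591)
epsilon = 0.0068


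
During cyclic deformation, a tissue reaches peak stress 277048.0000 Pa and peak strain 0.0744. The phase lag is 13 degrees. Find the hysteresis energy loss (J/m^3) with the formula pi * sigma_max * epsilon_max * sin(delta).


E_loss = pi * sigma_max * epsilon_max * sin(delta)
delta = 13 deg = 0.2269 rad
sin(delta) = 0.2250
E_loss = pi * 277048.0000 * 0.0744 * 0.2250
E_loss = 14566.8571


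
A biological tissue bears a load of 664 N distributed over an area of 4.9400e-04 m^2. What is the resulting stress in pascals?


stress = F / A
stress = 664 / 4.9400e-04
stress = 1.3441e+06


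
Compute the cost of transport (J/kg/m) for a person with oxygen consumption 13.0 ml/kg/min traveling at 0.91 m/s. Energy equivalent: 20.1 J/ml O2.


Power per kg = VO2 * 20.1 / 60
Power per kg = 13.0 * 20.1 / 60 = 4.3550 W/kg
Cost = power_per_kg / speed
Cost = 4.3550 / 0.91
Cost = 4.7857


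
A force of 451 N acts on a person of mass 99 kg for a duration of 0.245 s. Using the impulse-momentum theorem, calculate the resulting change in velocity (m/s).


J = F * dt = 451 * 0.245 = 110.4950 N*s
delta_v = J / m
delta_v = 110.4950 / 99
delta_v = 1.1161


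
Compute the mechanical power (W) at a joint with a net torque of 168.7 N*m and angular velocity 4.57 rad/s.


P = M * omega
P = 168.7 * 4.57
P = 770.9590


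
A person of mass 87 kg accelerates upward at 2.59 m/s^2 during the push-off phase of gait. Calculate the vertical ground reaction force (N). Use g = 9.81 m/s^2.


GRF = m * (g + a)
GRF = 87 * (9.81 + 2.59)
GRF = 87 * 12.4000
GRF = 1078.8000


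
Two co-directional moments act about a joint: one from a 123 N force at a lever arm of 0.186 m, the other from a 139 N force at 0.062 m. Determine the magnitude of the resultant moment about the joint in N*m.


M = F1 * d1 + F2 * d2
M = 123 * 0.186 + 139 * 0.062
M = 22.8780 + 8.6180
M = 31.4960


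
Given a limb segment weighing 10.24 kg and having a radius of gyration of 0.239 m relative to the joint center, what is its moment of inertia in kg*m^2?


I = m * k^2
I = 10.24 * 0.239^2
k^2 = 0.0571
I = 0.5849


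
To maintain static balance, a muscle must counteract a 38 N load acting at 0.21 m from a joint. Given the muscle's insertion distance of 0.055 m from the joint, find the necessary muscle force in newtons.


F_muscle = W * d_load / d_muscle
F_muscle = 38 * 0.21 / 0.055
Numerator = 7.9800
F_muscle = 145.0909


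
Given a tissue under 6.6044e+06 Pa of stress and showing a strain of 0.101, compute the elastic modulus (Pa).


E = stress / strain
E = 6.6044e+06 / 0.101
E = 6.5390e+07


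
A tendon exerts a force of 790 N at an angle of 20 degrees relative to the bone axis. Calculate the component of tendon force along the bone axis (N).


F_eff = F_tendon * cos(theta)
theta = 20 deg = 0.3491 rad
cos(theta) = 0.9397
F_eff = 790 * 0.9397
F_eff = 742.3572


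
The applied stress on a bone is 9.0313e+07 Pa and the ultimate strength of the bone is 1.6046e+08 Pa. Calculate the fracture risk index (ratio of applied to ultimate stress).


FRI = applied / ultimate
FRI = 9.0313e+07 / 1.6046e+08
FRI = 0.5628


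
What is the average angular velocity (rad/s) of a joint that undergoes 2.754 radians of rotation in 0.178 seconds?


omega = delta_theta / delta_t
omega = 2.754 / 0.178
omega = 15.4719


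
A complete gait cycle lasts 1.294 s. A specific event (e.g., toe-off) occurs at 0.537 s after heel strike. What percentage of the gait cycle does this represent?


pct = (event_time / cycle_time) * 100
pct = (0.537 / 1.294) * 100
ratio = 0.4150
pct = 41.4992


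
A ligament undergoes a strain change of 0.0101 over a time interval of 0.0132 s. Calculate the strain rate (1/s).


strain_rate = delta_strain / delta_t
strain_rate = 0.0101 / 0.0132
strain_rate = 0.7652


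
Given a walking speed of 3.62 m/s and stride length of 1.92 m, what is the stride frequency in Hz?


f = v / stride_length
f = 3.62 / 1.92
f = 1.8854


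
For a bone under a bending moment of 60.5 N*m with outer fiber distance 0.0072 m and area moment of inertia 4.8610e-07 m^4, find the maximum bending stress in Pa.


sigma = M * c / I
sigma = 60.5 * 0.0072 / 4.8610e-07
M * c = 0.4356
sigma = 896111.9111


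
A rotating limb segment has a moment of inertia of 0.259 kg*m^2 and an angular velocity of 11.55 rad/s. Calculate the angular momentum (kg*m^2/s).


L = I * omega
L = 0.259 * 11.55
L = 2.9915


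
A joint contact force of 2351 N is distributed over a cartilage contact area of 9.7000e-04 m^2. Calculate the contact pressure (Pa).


P = F / A
P = 2351 / 9.7000e-04
P = 2.4237e+06


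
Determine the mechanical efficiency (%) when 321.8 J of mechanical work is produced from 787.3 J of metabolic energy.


eta = (W_mech / E_meta) * 100
eta = (321.8 / 787.3) * 100
ratio = 0.4087
eta = 40.8739


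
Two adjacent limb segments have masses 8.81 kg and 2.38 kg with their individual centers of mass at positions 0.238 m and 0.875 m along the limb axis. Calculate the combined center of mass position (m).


COM = (m1*x1 + m2*x2) / (m1 + m2)
COM = (8.81*0.238 + 2.38*0.875) / (8.81 + 2.38)
Numerator = 4.1793
Denominator = 11.1900
COM = 0.3735


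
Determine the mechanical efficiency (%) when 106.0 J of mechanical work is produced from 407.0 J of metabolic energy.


eta = (W_mech / E_meta) * 100
eta = (106.0 / 407.0) * 100
ratio = 0.2604
eta = 26.0442


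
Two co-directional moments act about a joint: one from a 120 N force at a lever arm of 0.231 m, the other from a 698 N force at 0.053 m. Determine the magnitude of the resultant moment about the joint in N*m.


M = F1 * d1 + F2 * d2
M = 120 * 0.231 + 698 * 0.053
M = 27.7200 + 36.9940
M = 64.7140


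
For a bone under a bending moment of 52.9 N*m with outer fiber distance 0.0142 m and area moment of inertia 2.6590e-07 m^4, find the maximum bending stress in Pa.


sigma = M * c / I
sigma = 52.9 * 0.0142 / 2.6590e-07
M * c = 0.7512
sigma = 2.8250e+06


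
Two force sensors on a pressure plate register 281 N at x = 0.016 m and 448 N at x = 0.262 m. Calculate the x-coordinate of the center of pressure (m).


COP_x = (F1*x1 + F2*x2) / (F1 + F2)
COP_x = (281*0.016 + 448*0.262) / (281 + 448)
Numerator = 121.8720
Denominator = 729
COP_x = 0.1672


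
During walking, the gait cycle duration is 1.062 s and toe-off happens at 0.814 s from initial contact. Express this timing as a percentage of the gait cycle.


pct = (event_time / cycle_time) * 100
pct = (0.814 / 1.062) * 100
ratio = 0.7665
pct = 76.6478


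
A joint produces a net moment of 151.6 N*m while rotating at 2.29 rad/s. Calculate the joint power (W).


P = M * omega
P = 151.6 * 2.29
P = 347.1640


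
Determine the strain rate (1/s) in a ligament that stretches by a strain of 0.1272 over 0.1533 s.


strain_rate = delta_strain / delta_t
strain_rate = 0.1272 / 0.1533
strain_rate = 0.8297


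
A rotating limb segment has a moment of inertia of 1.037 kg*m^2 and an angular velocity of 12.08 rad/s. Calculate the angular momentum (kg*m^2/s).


L = I * omega
L = 1.037 * 12.08
L = 12.5270


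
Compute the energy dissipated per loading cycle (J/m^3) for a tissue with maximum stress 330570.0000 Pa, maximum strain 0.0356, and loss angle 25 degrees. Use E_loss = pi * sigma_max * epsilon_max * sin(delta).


E_loss = pi * sigma_max * epsilon_max * sin(delta)
delta = 25 deg = 0.4363 rad
sin(delta) = 0.4226
E_loss = pi * 330570.0000 * 0.0356 * 0.4226
E_loss = 15624.6957


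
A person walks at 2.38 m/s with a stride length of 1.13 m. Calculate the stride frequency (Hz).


f = v / stride_length
f = 2.38 / 1.13
f = 2.1062


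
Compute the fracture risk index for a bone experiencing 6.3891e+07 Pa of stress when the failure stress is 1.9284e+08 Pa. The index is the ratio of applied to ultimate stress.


FRI = applied / ultimate
FRI = 6.3891e+07 / 1.9284e+08
FRI = 0.3313


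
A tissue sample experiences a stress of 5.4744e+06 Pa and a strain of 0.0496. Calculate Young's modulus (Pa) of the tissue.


E = stress / strain
E = 5.4744e+06 / 0.0496
E = 1.1037e+08


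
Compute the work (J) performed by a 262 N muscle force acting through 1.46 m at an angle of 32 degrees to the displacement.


W = F * d * cos(theta)
theta = 32 deg = 0.5585 rad
cos(theta) = 0.8480
W = 262 * 1.46 * 0.8480
W = 324.3954


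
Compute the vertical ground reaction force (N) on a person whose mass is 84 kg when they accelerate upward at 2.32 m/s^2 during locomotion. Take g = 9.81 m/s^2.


GRF = m * (g + a)
GRF = 84 * (9.81 + 2.32)
GRF = 84 * 12.1300
GRF = 1018.9200


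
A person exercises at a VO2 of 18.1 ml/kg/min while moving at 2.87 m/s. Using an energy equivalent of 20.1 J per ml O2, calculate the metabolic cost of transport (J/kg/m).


Power per kg = VO2 * 20.1 / 60
Power per kg = 18.1 * 20.1 / 60 = 6.0635 W/kg
Cost = power_per_kg / speed
Cost = 6.0635 / 2.87
Cost = 2.1127


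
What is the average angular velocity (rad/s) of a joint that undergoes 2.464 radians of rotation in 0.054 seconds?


omega = delta_theta / delta_t
omega = 2.464 / 0.054
omega = 45.6296


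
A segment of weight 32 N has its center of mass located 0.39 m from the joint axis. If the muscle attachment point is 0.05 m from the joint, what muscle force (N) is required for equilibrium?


F_muscle = W * d_load / d_muscle
F_muscle = 32 * 0.39 / 0.05
Numerator = 12.4800
F_muscle = 249.6000


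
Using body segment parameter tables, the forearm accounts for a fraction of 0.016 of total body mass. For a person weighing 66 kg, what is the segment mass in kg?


m_segment = body_mass * fraction
m_segment = 66 * 0.016
m_segment = 1.0560


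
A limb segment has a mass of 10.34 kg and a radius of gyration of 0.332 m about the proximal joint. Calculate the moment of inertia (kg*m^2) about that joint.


I = m * k^2
I = 10.34 * 0.332^2
k^2 = 0.1102
I = 1.1397


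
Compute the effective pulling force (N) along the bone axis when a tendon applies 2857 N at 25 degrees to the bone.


F_eff = F_tendon * cos(theta)
theta = 25 deg = 0.4363 rad
cos(theta) = 0.9063
F_eff = 2857 * 0.9063
F_eff = 2589.3213


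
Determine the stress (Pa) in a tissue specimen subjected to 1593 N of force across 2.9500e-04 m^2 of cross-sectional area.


stress = F / A
stress = 1593 / 2.9500e-04
stress = 5.4000e+06


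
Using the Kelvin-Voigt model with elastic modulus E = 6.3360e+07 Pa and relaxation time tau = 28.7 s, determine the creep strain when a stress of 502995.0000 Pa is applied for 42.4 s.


epsilon(t) = (sigma/E) * (1 - exp(-t/tau))
sigma/E = 502995.0000 / 6.3360e+07 = 0.0079
exp(-t/tau) = exp(-42.4 / 28.7) = 0.2282
epsilon = 0.0079 * (1 - 0.2282)
epsilon = 0.0061


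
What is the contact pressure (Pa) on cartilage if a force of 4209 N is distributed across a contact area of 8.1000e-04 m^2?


P = F / A
P = 4209 / 8.1000e-04
P = 5.1963e+06


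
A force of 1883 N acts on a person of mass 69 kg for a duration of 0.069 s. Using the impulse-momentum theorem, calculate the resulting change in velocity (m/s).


J = F * dt = 1883 * 0.069 = 129.9270 N*s
delta_v = J / m
delta_v = 129.9270 / 69
delta_v = 1.8830


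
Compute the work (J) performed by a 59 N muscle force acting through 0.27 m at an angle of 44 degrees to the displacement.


W = F * d * cos(theta)
theta = 44 deg = 0.7679 rad
cos(theta) = 0.7193
W = 59 * 0.27 * 0.7193
W = 11.4591


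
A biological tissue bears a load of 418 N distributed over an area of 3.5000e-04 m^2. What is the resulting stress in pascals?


stress = F / A
stress = 418 / 3.5000e-04
stress = 1.1943e+06


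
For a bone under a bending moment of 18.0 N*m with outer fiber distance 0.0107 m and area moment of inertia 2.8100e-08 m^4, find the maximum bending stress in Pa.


sigma = M * c / I
sigma = 18.0 * 0.0107 / 2.8100e-08
M * c = 0.1926
sigma = 6.8541e+06


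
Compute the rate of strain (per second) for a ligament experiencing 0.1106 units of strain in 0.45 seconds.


strain_rate = delta_strain / delta_t
strain_rate = 0.1106 / 0.45
strain_rate = 0.2458


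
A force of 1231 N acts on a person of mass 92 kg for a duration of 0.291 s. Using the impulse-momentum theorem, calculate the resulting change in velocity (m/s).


J = F * dt = 1231 * 0.291 = 358.2210 N*s
delta_v = J / m
delta_v = 358.2210 / 92
delta_v = 3.8937


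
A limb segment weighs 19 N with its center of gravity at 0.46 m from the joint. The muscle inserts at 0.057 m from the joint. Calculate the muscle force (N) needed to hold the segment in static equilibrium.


F_muscle = W * d_load / d_muscle
F_muscle = 19 * 0.46 / 0.057
Numerator = 8.7400
F_muscle = 153.3333


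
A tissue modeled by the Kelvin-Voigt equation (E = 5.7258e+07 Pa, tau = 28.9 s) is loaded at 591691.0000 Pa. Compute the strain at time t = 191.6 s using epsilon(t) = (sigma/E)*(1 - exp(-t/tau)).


epsilon(t) = (sigma/E) * (1 - exp(-t/tau))
sigma/E = 591691.0000 / 5.7258e+07 = 0.0103
exp(-t/tau) = exp(-191.6 / 28.9) = 0.0013
epsilon = 0.0103 * (1 - 0.0013)
epsilon = 0.0103


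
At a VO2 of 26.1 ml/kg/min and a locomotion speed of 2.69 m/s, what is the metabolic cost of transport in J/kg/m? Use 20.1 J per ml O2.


Power per kg = VO2 * 20.1 / 60
Power per kg = 26.1 * 20.1 / 60 = 8.7435 W/kg
Cost = power_per_kg / speed
Cost = 8.7435 / 2.69
Cost = 3.2504


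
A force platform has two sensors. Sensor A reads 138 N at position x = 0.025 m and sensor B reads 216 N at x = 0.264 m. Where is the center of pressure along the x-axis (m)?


COP_x = (F1*x1 + F2*x2) / (F1 + F2)
COP_x = (138*0.025 + 216*0.264) / (138 + 216)
Numerator = 60.4740
Denominator = 354
COP_x = 0.1708


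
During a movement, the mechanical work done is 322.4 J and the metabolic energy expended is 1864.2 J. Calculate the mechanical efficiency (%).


eta = (W_mech / E_meta) * 100
eta = (322.4 / 1864.2) * 100
ratio = 0.1729
eta = 17.2943


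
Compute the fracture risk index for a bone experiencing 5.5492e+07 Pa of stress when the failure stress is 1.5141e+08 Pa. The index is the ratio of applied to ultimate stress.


FRI = applied / ultimate
FRI = 5.5492e+07 / 1.5141e+08
FRI = 0.3665


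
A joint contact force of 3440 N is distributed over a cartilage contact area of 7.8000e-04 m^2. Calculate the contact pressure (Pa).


P = F / A
P = 3440 / 7.8000e-04
P = 4.4103e+06


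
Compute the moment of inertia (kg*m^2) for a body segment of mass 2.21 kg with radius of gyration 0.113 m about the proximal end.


I = m * k^2
I = 2.21 * 0.113^2
k^2 = 0.0128
I = 0.0282


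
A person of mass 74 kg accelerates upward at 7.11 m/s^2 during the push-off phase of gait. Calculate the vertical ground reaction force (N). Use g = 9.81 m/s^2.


GRF = m * (g + a)
GRF = 74 * (9.81 + 7.11)
GRF = 74 * 16.9200
GRF = 1252.0800


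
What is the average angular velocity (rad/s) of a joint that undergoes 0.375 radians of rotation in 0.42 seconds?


omega = delta_theta / delta_t
omega = 0.375 / 0.42
omega = 0.8929


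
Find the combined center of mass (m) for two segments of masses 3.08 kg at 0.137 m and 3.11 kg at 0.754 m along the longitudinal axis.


COM = (m1*x1 + m2*x2) / (m1 + m2)
COM = (3.08*0.137 + 3.11*0.754) / (3.08 + 3.11)
Numerator = 2.7669
Denominator = 6.1900
COM = 0.4470


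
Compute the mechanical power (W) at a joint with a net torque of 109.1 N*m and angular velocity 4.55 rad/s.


P = M * omega
P = 109.1 * 4.55
P = 496.4050


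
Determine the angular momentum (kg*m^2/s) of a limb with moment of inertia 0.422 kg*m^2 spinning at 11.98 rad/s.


L = I * omega
L = 0.422 * 11.98
L = 5.0556


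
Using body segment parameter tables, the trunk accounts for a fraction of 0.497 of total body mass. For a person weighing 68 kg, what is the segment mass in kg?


m_segment = body_mass * fraction
m_segment = 68 * 0.497
m_segment = 33.7960


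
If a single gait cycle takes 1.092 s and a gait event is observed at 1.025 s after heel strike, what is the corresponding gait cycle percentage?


pct = (event_time / cycle_time) * 100
pct = (1.025 / 1.092) * 100
ratio = 0.9386
pct = 93.8645


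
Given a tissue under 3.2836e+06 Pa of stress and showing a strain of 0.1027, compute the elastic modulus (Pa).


E = stress / strain
E = 3.2836e+06 / 0.1027
E = 3.1973e+07


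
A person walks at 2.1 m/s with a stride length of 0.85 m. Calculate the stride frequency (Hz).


f = v / stride_length
f = 2.1 / 0.85
f = 2.4706


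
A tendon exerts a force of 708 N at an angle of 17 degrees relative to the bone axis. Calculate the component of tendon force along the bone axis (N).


F_eff = F_tendon * cos(theta)
theta = 17 deg = 0.2967 rad
cos(theta) = 0.9563
F_eff = 708 * 0.9563
F_eff = 677.0638


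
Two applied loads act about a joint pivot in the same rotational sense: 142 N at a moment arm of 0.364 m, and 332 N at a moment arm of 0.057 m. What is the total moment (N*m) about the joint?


M = F1 * d1 + F2 * d2
M = 142 * 0.364 + 332 * 0.057
M = 51.6880 + 18.9240
M = 70.6120


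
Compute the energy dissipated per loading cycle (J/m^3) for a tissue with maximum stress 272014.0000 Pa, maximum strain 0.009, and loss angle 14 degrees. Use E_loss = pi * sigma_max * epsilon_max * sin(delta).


E_loss = pi * sigma_max * epsilon_max * sin(delta)
delta = 14 deg = 0.2443 rad
sin(delta) = 0.2419
E_loss = pi * 272014.0000 * 0.009 * 0.2419
E_loss = 1860.6248


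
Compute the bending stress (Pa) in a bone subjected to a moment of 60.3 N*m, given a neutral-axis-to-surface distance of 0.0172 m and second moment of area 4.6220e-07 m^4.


sigma = M * c / I
sigma = 60.3 * 0.0172 / 4.6220e-07
M * c = 1.0372
sigma = 2.2440e+06


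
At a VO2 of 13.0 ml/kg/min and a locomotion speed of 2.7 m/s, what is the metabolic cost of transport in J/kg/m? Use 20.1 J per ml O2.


Power per kg = VO2 * 20.1 / 60
Power per kg = 13.0 * 20.1 / 60 = 4.3550 W/kg
Cost = power_per_kg / speed
Cost = 4.3550 / 2.7
Cost = 1.6130


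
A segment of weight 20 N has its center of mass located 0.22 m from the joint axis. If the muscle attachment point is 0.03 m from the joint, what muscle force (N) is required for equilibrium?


F_muscle = W * d_load / d_muscle
F_muscle = 20 * 0.22 / 0.03
Numerator = 4.4000
F_muscle = 146.6667


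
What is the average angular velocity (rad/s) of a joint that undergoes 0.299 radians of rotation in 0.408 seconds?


omega = delta_theta / delta_t
omega = 0.299 / 0.408
omega = 0.7328


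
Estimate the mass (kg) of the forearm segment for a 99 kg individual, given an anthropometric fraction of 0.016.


m_segment = body_mass * fraction
m_segment = 99 * 0.016
m_segment = 1.5840


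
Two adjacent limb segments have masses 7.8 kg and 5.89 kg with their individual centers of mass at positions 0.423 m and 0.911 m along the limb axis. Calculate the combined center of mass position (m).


COM = (m1*x1 + m2*x2) / (m1 + m2)
COM = (7.8*0.423 + 5.89*0.911) / (7.8 + 5.89)
Numerator = 8.6652
Denominator = 13.6900
COM = 0.6330


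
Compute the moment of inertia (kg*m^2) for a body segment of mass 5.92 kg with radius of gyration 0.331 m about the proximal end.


I = m * k^2
I = 5.92 * 0.331^2
k^2 = 0.1096
I = 0.6486


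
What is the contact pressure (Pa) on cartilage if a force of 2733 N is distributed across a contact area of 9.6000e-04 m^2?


P = F / A
P = 2733 / 9.6000e-04
P = 2.8469e+06


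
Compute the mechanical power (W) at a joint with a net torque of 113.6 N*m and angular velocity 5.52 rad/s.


P = M * omega
P = 113.6 * 5.52
P = 627.0720


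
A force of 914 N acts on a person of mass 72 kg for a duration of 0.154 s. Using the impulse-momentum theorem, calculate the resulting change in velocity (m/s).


J = F * dt = 914 * 0.154 = 140.7560 N*s
delta_v = J / m
delta_v = 140.7560 / 72
delta_v = 1.9549


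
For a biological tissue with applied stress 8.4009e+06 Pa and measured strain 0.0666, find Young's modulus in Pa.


E = stress / strain
E = 8.4009e+06 / 0.0666
E = 1.2614e+08


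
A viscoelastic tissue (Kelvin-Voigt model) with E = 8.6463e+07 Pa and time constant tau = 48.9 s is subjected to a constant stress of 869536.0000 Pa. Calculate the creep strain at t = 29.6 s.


epsilon(t) = (sigma/E) * (1 - exp(-t/tau))
sigma/E = 869536.0000 / 8.6463e+07 = 0.0101
exp(-t/tau) = exp(-29.6 / 48.9) = 0.5459
epsilon = 0.0101 * (1 - 0.5459)
epsilon = 0.0046


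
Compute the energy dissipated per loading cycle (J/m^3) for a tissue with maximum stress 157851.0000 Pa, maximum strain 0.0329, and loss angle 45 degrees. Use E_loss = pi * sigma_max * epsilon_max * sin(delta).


E_loss = pi * sigma_max * epsilon_max * sin(delta)
delta = 45 deg = 0.7854 rad
sin(delta) = 0.7071
E_loss = pi * 157851.0000 * 0.0329 * 0.7071
E_loss = 11536.6073


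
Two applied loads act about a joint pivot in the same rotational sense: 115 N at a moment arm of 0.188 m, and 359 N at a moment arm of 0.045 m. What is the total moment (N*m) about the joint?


M = F1 * d1 + F2 * d2
M = 115 * 0.188 + 359 * 0.045
M = 21.6200 + 16.1550
M = 37.7750


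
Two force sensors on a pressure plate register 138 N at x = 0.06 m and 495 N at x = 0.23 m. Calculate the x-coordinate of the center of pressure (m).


COP_x = (F1*x1 + F2*x2) / (F1 + F2)
COP_x = (138*0.06 + 495*0.23) / (138 + 495)
Numerator = 122.1300
Denominator = 633
COP_x = 0.1929


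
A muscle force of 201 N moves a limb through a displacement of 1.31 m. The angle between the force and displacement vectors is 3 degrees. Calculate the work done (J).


W = F * d * cos(theta)
theta = 3 deg = 0.0524 rad
cos(theta) = 0.9986
W = 201 * 1.31 * 0.9986
W = 262.9491


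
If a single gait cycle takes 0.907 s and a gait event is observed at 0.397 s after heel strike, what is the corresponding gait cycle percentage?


pct = (event_time / cycle_time) * 100
pct = (0.397 / 0.907) * 100
ratio = 0.4377
pct = 43.7707


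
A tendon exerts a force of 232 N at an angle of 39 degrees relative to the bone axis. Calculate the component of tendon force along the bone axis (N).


F_eff = F_tendon * cos(theta)
theta = 39 deg = 0.6807 rad
cos(theta) = 0.7771
F_eff = 232 * 0.7771
F_eff = 180.2979


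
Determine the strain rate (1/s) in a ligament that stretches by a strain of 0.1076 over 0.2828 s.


strain_rate = delta_strain / delta_t
strain_rate = 0.1076 / 0.2828
strain_rate = 0.3805


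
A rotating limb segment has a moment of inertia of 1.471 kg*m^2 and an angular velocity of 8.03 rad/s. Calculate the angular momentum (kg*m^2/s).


L = I * omega
L = 1.471 * 8.03
L = 11.8121


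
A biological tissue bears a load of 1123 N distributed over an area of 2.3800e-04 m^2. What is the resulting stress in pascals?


stress = F / A
stress = 1123 / 2.3800e-04
stress = 4.7185e+06


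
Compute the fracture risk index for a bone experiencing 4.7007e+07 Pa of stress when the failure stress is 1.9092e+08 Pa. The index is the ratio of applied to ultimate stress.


FRI = applied / ultimate
FRI = 4.7007e+07 / 1.9092e+08
FRI = 0.2462


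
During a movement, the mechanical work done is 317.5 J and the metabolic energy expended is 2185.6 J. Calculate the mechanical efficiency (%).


eta = (W_mech / E_meta) * 100
eta = (317.5 / 2185.6) * 100
ratio = 0.1453
eta = 14.5269


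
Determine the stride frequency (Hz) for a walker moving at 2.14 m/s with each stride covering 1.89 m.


f = v / stride_length
f = 2.14 / 1.89
f = 1.1323


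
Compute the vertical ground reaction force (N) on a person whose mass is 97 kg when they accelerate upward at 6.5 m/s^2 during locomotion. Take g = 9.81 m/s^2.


GRF = m * (g + a)
GRF = 97 * (9.81 + 6.5)
GRF = 97 * 16.3100
GRF = 1582.0700


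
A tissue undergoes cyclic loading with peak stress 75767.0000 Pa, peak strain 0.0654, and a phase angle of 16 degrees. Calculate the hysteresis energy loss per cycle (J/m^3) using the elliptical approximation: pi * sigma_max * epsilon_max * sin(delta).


E_loss = pi * sigma_max * epsilon_max * sin(delta)
delta = 16 deg = 0.2793 rad
sin(delta) = 0.2756
E_loss = pi * 75767.0000 * 0.0654 * 0.2756
E_loss = 4290.8743


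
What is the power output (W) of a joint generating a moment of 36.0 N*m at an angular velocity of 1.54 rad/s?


P = M * omega
P = 36.0 * 1.54
P = 55.4400


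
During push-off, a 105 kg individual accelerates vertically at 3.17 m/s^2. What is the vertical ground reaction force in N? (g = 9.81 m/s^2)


GRF = m * (g + a)
GRF = 105 * (9.81 + 3.17)
GRF = 105 * 12.9800
GRF = 1362.9000


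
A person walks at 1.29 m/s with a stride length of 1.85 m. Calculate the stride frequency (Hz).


f = v / stride_length
f = 1.29 / 1.85
f = 0.6973


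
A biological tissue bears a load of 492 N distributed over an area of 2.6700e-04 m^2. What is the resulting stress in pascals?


stress = F / A
stress = 492 / 2.6700e-04
stress = 1.8427e+06


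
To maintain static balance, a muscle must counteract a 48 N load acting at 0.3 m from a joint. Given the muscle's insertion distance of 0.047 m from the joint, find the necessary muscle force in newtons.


F_muscle = W * d_load / d_muscle
F_muscle = 48 * 0.3 / 0.047
Numerator = 14.4000
F_muscle = 306.3830


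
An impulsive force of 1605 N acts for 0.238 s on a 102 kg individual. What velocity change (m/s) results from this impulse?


J = F * dt = 1605 * 0.238 = 381.9900 N*s
delta_v = J / m
delta_v = 381.9900 / 102
delta_v = 3.7450


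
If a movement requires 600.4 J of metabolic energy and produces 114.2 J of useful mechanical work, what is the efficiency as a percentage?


eta = (W_mech / E_meta) * 100
eta = (114.2 / 600.4) * 100
ratio = 0.1902
eta = 19.0207


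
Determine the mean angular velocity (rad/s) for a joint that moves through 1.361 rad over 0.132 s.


omega = delta_theta / delta_t
omega = 1.361 / 0.132
omega = 10.3106


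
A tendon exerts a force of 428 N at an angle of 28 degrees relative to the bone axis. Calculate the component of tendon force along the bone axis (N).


F_eff = F_tendon * cos(theta)
theta = 28 deg = 0.4887 rad
cos(theta) = 0.8829
F_eff = 428 * 0.8829
F_eff = 377.9016


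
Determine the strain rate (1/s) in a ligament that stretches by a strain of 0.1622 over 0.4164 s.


strain_rate = delta_strain / delta_t
strain_rate = 0.1622 / 0.4164
strain_rate = 0.3895


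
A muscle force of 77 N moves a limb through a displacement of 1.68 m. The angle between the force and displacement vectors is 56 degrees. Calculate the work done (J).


W = F * d * cos(theta)
theta = 56 deg = 0.9774 rad
cos(theta) = 0.5592
W = 77 * 1.68 * 0.5592
W = 72.3372


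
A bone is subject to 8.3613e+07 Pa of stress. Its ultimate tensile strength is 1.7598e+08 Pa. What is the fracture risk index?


FRI = applied / ultimate
FRI = 8.3613e+07 / 1.7598e+08
FRI = 0.4751


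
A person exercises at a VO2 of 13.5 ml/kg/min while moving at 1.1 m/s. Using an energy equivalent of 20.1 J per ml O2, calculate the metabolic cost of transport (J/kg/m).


Power per kg = VO2 * 20.1 / 60
Power per kg = 13.5 * 20.1 / 60 = 4.5225 W/kg
Cost = power_per_kg / speed
Cost = 4.5225 / 1.1
Cost = 4.1114


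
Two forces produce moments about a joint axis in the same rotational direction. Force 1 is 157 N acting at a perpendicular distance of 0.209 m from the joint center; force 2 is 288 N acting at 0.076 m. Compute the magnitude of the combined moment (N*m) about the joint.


M = F1 * d1 + F2 * d2
M = 157 * 0.209 + 288 * 0.076
M = 32.8130 + 21.8880
M = 54.7010


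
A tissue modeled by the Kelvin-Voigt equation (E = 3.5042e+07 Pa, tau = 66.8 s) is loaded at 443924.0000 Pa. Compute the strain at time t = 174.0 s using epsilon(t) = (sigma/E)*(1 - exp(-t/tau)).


epsilon(t) = (sigma/E) * (1 - exp(-t/tau))
sigma/E = 443924.0000 / 3.5042e+07 = 0.0127
exp(-t/tau) = exp(-174.0 / 66.8) = 0.0739
epsilon = 0.0127 * (1 - 0.0739)
epsilon = 0.0117


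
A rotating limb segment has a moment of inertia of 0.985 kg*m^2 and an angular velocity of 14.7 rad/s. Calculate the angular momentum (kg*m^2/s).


L = I * omega
L = 0.985 * 14.7
L = 14.4795


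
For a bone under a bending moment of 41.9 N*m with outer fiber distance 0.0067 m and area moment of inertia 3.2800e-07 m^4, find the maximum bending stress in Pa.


sigma = M * c / I
sigma = 41.9 * 0.0067 / 3.2800e-07
M * c = 0.2807
sigma = 855884.1463


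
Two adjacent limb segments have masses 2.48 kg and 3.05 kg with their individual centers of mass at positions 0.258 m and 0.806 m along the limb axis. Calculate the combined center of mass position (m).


COM = (m1*x1 + m2*x2) / (m1 + m2)
COM = (2.48*0.258 + 3.05*0.806) / (2.48 + 3.05)
Numerator = 3.0981
Denominator = 5.5300
COM = 0.5602


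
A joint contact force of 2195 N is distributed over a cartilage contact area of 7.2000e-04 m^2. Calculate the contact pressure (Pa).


P = F / A
P = 2195 / 7.2000e-04
P = 3.0486e+06


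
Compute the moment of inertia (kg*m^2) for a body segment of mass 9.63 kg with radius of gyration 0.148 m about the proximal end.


I = m * k^2
I = 9.63 * 0.148^2
k^2 = 0.0219
I = 0.2109


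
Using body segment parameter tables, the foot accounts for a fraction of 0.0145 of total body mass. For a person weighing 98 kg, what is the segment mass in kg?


m_segment = body_mass * fraction
m_segment = 98 * 0.0145
m_segment = 1.4210


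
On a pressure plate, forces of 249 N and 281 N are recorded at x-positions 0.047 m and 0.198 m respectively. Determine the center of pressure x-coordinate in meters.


COP_x = (F1*x1 + F2*x2) / (F1 + F2)
COP_x = (249*0.047 + 281*0.198) / (249 + 281)
Numerator = 67.3410
Denominator = 530
COP_x = 0.1271


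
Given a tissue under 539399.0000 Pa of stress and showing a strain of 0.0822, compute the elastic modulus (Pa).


E = stress / strain
E = 539399.0000 / 0.0822
E = 6.5620e+06


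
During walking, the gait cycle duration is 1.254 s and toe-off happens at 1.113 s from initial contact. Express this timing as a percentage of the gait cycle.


pct = (event_time / cycle_time) * 100
pct = (1.113 / 1.254) * 100
ratio = 0.8876
pct = 88.7560


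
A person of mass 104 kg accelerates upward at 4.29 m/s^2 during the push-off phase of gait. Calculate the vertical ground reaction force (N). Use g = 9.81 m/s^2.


GRF = m * (g + a)
GRF = 104 * (9.81 + 4.29)
GRF = 104 * 14.1000
GRF = 1466.4000


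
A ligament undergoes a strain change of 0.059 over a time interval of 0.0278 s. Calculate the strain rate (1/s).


strain_rate = delta_strain / delta_t
strain_rate = 0.059 / 0.0278
strain_rate = 2.1223


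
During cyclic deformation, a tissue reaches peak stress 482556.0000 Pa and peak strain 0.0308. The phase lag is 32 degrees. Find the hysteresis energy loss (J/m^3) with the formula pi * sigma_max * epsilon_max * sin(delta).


E_loss = pi * sigma_max * epsilon_max * sin(delta)
delta = 32 deg = 0.5585 rad
sin(delta) = 0.5299
E_loss = pi * 482556.0000 * 0.0308 * 0.5299
E_loss = 24743.3226


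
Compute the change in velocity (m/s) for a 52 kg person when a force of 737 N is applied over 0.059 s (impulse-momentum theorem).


J = F * dt = 737 * 0.059 = 43.4830 N*s
delta_v = J / m
delta_v = 43.4830 / 52
delta_v = 0.8362


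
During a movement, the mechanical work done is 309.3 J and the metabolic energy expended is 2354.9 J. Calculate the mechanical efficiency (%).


eta = (W_mech / E_meta) * 100
eta = (309.3 / 2354.9) * 100
ratio = 0.1313
eta = 13.1343


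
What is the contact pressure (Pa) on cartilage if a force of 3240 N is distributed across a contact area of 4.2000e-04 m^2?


P = F / A
P = 3240 / 4.2000e-04
P = 7.7143e+06


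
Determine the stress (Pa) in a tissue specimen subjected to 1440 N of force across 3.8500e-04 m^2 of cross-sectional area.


stress = F / A
stress = 1440 / 3.8500e-04
stress = 3.7403e+06


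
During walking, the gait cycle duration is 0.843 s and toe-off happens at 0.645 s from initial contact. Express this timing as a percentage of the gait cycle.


pct = (event_time / cycle_time) * 100
pct = (0.645 / 0.843) * 100
ratio = 0.7651
pct = 76.5125
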